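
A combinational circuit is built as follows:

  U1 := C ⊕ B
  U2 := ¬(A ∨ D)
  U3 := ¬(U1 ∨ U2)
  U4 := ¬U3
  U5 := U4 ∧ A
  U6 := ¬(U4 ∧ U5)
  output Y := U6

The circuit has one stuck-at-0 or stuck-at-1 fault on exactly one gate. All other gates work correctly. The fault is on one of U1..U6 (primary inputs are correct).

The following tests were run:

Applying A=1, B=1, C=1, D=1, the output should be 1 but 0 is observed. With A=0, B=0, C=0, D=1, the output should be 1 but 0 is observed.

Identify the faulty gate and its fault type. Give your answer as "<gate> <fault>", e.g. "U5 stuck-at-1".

U6 stuck-at-0

Fault-free values for test 1 (A=1, B=1, C=1, D=1): U1=0, U2=0, U3=1, U4=0, U5=0, U6=1, giving Y=1. Observed 0.
Test 1: faults giving observed 0 are {U1 stuck-at-1, U2 stuck-at-1, U3 stuck-at-0, U4 stuck-at-1, U6 stuck-at-0}.
Test 2 (A=0, B=0, C=0, D=1): fault-free U1=0, U2=0, U3=1, U4=0, U5=0, U6=1 → 1; observed 0. Eliminates U1 stuck-at-1, U2 stuck-at-1, U3 stuck-at-0, U4 stuck-at-1.
Only U6 stuck-at-0 is consistent with every test.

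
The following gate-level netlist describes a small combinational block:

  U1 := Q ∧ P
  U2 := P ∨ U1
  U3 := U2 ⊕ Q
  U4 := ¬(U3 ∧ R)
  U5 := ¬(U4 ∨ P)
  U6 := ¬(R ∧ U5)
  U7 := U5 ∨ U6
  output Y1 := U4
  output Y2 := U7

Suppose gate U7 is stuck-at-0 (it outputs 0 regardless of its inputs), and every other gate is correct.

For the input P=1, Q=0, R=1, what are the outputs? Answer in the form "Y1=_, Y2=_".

Y1=0, Y2=0

Propagate with U7 forced: U1=0, U2=1, U3=1, U4=0, U5=0, U6=1, U7=0 [stuck-at-0].
So the outputs are Y1=0, Y2=0. (Without the fault they would be Y1=0, Y2=1.)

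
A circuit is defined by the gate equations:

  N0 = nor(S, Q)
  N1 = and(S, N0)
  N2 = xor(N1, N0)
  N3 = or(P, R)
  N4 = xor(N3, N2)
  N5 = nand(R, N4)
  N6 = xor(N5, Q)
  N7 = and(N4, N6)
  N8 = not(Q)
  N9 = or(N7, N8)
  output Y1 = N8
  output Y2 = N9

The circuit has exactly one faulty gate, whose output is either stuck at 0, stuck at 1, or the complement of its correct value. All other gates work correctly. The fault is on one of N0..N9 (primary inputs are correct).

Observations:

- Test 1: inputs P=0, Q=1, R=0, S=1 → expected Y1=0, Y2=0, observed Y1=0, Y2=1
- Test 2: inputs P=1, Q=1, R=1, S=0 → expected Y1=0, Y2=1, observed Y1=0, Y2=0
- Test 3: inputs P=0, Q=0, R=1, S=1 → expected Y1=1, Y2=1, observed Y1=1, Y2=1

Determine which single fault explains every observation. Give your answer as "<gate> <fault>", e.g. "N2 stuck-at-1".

N7 inverted output

Fault-free values for test 1 (P=0, Q=1, R=0, S=1): N0=0, N1=0, N2=0, N3=0, N4=0, N5=1, N6=0, N7=0, N8=0, N9=0, giving Y1=0, Y2=0. Observed Y1=0, Y2=1.
Test 1: faults giving observed Y1=0, Y2=1 are {N7 stuck-at-1, N7 inverted output, N9 stuck-at-1, N9 inverted output}.
Test 2 (P=1, Q=1, R=1, S=0): fault-free N0=0, N1=0, N2=0, N3=1, N4=1, N5=0, N6=1, N7=1, N8=0, N9=1 → Y1=0, Y2=1; observed Y1=0, Y2=0. Eliminates N7 stuck-at-1, N9 stuck-at-1.
Test 3 (P=0, Q=0, R=1, S=1): fault-free N0=0, N1=0, N2=0, N3=1, N4=1, N5=0, N6=0, N7=0, N8=1, N9=1 → Y1=1, Y2=1; observed Y1=1, Y2=1. Eliminates N9 inverted output.
Only N7 inverted output is consistent with every test.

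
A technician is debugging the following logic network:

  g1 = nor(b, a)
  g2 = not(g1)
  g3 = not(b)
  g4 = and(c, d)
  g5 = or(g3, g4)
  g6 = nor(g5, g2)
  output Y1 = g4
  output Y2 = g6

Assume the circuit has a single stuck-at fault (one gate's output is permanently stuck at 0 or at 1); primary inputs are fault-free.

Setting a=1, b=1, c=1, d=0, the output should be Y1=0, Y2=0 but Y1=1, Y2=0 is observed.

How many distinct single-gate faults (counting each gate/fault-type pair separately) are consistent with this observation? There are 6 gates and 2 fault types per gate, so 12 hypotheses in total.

Fault-free: g1=0, g2=1, g3=0, g4=0, g5=0, g6=0 → Y1=0, Y2=0. Observed Y1=1, Y2=0.
  g1 stuck-at-0: output Y1=0, Y2=0 ✗
  g1 stuck-at-1: output Y1=0, Y2=1 ✗
  g2 stuck-at-0: output Y1=0, Y2=1 ✗
  g2 stuck-at-1: output Y1=0, Y2=0 ✗
  g3 stuck-at-0: output Y1=0, Y2=0 ✗
  g3 stuck-at-1: output Y1=0, Y2=0 ✗
  g4 stuck-at-0: output Y1=0, Y2=0 ✗
  g4 stuck-at-1: output Y1=1, Y2=0 ✓
  g5 stuck-at-0: output Y1=0, Y2=0 ✗
  g5 stuck-at-1: output Y1=0, Y2=0 ✗
  g6 stuck-at-0: output Y1=0, Y2=0 ✗
  g6 stuck-at-1: output Y1=0, Y2=1 ✗
Consistent faults: {g4 stuck-at-1} — 1 in all.

1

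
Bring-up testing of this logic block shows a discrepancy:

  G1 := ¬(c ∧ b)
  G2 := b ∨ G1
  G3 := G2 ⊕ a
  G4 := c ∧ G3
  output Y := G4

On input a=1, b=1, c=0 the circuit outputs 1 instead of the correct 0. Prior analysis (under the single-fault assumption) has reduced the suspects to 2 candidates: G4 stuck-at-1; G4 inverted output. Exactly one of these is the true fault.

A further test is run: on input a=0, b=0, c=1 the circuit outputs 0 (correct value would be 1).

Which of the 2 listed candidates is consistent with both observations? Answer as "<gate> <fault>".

G4 inverted output

Evaluate each candidate on input a=0, b=0, c=1:
  G4 stuck-at-1: G1=1, G2=1, G3=1, G4=1 [stuck-at-1] → 1 — eliminated
  G4 inverted output: G1=1, G2=1, G3=1, G4=0 [inverted output] → 0 — matches
Only G4 inverted output reproduces the observed 0.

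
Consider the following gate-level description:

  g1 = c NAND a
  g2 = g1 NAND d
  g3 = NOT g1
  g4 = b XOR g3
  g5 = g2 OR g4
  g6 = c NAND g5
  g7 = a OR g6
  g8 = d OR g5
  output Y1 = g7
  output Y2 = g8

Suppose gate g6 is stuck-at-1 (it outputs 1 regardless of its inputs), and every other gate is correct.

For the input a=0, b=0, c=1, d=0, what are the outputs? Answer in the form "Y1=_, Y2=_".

Propagate with g6 forced: g1=1, g2=1, g3=0, g4=0, g5=1, g6=1 [stuck-at-1], g7=1, g8=1.
So the outputs are Y1=1, Y2=1. (Without the fault they would be Y1=0, Y2=1.)

Y1=1, Y2=1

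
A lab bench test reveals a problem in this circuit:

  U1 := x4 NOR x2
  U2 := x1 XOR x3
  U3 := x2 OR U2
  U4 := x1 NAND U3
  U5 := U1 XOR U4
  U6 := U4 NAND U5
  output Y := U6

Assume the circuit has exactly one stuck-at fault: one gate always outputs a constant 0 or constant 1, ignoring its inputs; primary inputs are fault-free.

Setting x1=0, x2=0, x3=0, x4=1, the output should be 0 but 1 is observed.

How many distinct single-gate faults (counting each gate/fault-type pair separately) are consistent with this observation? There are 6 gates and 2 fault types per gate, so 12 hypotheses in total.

Fault-free: U1=0, U2=0, U3=0, U4=1, U5=1, U6=0 → 0. Observed 1.
  U1 stuck-at-0: output 0 ✗
  U1 stuck-at-1: output 1 ✓
  U2 stuck-at-0: output 0 ✗
  U2 stuck-at-1: output 0 ✗
  U3 stuck-at-0: output 0 ✗
  U3 stuck-at-1: output 0 ✗
  U4 stuck-at-0: output 1 ✓
  U4 stuck-at-1: output 0 ✗
  U5 stuck-at-0: output 1 ✓
  U5 stuck-at-1: output 0 ✗
  U6 stuck-at-0: output 0 ✗
  U6 stuck-at-1: output 1 ✓
Consistent faults: {U1 stuck-at-1, U4 stuck-at-0, U5 stuck-at-0, U6 stuck-at-1} — 4 in all.

4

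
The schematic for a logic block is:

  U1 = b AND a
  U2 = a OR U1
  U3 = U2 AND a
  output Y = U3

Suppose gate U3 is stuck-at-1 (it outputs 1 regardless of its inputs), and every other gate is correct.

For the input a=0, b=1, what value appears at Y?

1

Propagate with U3 forced: U1=0, U2=0, U3=1 [stuck-at-1].
So Y = 1. (Without the fault it would be 0.)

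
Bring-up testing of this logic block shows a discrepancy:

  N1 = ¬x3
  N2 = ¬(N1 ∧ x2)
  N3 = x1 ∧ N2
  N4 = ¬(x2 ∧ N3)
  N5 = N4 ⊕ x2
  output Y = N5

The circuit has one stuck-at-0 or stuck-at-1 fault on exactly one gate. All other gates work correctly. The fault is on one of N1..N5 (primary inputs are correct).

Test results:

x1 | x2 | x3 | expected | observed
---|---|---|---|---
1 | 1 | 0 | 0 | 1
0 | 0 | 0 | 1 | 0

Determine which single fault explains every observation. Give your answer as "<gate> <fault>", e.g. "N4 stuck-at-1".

N4 stuck-at-0

Fault-free values for test 1 (x1=1, x2=1, x3=0): N1=1, N2=0, N3=0, N4=1, N5=0, giving Y=0. Observed 1.
Test 1: faults giving observed 1 are {N1 stuck-at-0, N2 stuck-at-1, N3 stuck-at-1, N4 stuck-at-0, N5 stuck-at-1}.
Test 2 (x1=0, x2=0, x3=0): fault-free N1=1, N2=1, N3=0, N4=1, N5=1 → 1; observed 0. Eliminates N1 stuck-at-0, N2 stuck-at-1, N3 stuck-at-1, N5 stuck-at-1.
Only N4 stuck-at-0 is consistent with every test.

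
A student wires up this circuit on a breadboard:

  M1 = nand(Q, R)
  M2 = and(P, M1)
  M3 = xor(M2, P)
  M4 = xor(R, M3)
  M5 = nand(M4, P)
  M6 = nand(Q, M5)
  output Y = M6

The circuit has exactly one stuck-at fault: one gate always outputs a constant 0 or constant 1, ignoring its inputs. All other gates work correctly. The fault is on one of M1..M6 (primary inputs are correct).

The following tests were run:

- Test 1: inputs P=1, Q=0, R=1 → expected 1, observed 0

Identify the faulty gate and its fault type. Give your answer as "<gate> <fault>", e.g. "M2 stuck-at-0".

Fault-free values for test 1 (P=1, Q=0, R=1): M1=1, M2=1, M3=0, M4=1, M5=0, M6=1, giving Y=1. Observed 0.
Test 1: faults giving observed 0 are {M6 stuck-at-0}.
Only M6 stuck-at-0 is consistent with every test.

M6 stuck-at-0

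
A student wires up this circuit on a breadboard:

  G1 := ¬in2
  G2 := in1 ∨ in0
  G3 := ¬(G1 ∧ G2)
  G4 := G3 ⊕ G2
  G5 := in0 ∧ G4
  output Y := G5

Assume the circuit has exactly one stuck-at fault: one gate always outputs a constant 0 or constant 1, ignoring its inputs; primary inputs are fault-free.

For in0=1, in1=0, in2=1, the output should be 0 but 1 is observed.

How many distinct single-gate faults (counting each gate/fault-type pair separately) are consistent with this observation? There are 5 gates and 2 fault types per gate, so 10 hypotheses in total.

Fault-free: G1=0, G2=1, G3=1, G4=0, G5=0 → 0. Observed 1.
  G1 stuck-at-0: output 0 ✗
  G1 stuck-at-1: output 1 ✓
  G2 stuck-at-0: output 1 ✓
  G2 stuck-at-1: output 0 ✗
  G3 stuck-at-0: output 1 ✓
  G3 stuck-at-1: output 0 ✗
  G4 stuck-at-0: output 0 ✗
  G4 stuck-at-1: output 1 ✓
  G5 stuck-at-0: output 0 ✗
  G5 stuck-at-1: output 1 ✓
Consistent faults: {G1 stuck-at-1, G2 stuck-at-0, G3 stuck-at-0, G4 stuck-at-1, G5 stuck-at-1} — 5 in all.

5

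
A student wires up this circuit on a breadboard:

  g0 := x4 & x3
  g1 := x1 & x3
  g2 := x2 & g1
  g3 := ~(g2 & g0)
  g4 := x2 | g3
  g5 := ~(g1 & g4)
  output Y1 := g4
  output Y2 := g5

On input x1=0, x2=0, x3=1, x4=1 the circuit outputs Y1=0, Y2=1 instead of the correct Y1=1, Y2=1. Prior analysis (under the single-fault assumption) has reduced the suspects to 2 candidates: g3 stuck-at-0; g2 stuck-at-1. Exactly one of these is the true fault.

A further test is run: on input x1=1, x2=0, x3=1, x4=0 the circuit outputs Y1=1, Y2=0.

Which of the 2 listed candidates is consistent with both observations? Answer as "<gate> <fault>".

g2 stuck-at-1

Evaluate each candidate on input x1=1, x2=0, x3=1, x4=0:
  g3 stuck-at-0: g0=0, g1=1, g2=0, g3=0 [stuck-at-0], g4=0, g5=1 → Y1=0, Y2=1 — eliminated
  g2 stuck-at-1: g0=0, g1=1, g2=1 [stuck-at-1], g3=1, g4=1, g5=0 → Y1=1, Y2=0 — matches
Only g2 stuck-at-1 reproduces the observed Y1=1, Y2=0.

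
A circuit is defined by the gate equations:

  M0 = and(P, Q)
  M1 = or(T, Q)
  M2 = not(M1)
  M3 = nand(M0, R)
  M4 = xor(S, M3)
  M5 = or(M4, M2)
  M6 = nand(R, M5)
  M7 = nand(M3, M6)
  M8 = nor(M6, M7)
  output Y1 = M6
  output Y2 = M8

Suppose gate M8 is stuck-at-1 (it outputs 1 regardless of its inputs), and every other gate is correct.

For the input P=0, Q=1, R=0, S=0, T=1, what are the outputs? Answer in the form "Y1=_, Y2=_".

Propagate with M8 forced: M0=0, M1=1, M2=0, M3=1, M4=1, M5=1, M6=1, M7=0, M8=1 [stuck-at-1].
So the outputs are Y1=1, Y2=1. (Without the fault they would be Y1=1, Y2=0.)

Y1=1, Y2=1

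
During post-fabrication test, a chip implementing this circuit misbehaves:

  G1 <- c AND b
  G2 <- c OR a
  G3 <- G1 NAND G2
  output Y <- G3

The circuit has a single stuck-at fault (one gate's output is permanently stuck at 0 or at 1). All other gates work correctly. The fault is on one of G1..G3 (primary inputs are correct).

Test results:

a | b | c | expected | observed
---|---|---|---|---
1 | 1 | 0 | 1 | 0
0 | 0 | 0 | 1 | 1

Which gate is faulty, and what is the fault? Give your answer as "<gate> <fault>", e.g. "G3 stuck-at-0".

G1 stuck-at-1

Fault-free values for test 1 (a=1, b=1, c=0): G1=0, G2=1, G3=1, giving Y=1. Observed 0.
Test 1: faults giving observed 0 are {G1 stuck-at-1, G3 stuck-at-0}.
Test 2 (a=0, b=0, c=0): fault-free G1=0, G2=0, G3=1 → 1; observed 1. Eliminates G3 stuck-at-0.
Only G1 stuck-at-1 is consistent with every test.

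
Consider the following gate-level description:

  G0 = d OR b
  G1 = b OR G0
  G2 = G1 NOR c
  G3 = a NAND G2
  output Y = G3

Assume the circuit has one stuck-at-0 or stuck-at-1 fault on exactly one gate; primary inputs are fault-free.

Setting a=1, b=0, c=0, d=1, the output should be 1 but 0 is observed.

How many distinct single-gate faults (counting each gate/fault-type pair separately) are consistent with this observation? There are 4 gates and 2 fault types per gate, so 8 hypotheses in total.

Fault-free: G0=1, G1=1, G2=0, G3=1 → 1. Observed 0.
  G0 stuck-at-0: output 0 ✓
  G0 stuck-at-1: output 1 ✗
  G1 stuck-at-0: output 0 ✓
  G1 stuck-at-1: output 1 ✗
  G2 stuck-at-0: output 1 ✗
  G2 stuck-at-1: output 0 ✓
  G3 stuck-at-0: output 0 ✓
  G3 stuck-at-1: output 1 ✗
Consistent faults: {G0 stuck-at-0, G1 stuck-at-0, G2 stuck-at-1, G3 stuck-at-0} — 4 in all.

4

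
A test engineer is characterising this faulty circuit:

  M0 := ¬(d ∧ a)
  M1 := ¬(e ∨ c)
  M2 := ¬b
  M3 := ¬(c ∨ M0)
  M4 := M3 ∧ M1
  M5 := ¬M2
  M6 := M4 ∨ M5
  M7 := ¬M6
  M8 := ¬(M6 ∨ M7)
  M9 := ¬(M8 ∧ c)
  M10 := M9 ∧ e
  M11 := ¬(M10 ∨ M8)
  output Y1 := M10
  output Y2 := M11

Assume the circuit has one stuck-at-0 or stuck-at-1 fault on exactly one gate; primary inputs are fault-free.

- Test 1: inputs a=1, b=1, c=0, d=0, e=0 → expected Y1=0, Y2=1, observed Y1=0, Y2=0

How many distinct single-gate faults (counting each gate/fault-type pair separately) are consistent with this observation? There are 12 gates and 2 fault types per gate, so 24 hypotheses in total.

Fault-free: M0=1, M1=1, M2=0, M3=0, M4=0, M5=1, M6=1, M7=0, M8=0, M9=1, M10=0, M11=1 → Y1=0, Y2=1. Observed Y1=0, Y2=0.
  M0: none of the 2 fault types match ✗
  M1: none of the 2 fault types match ✗
  M2: none of the 2 fault types match ✗
  M3: none of the 2 fault types match ✗
  M4: none of the 2 fault types match ✗
  M5: none of the 2 fault types match ✗
  M6: none of the 2 fault types match ✗
  M7: none of the 2 fault types match ✗
  M8: stuck-at-1 ✓; others ✗
  M9: none of the 2 fault types match ✗
  M10: none of the 2 fault types match ✗
  M11: stuck-at-0 ✓; others ✗
Consistent faults: {M8 stuck-at-1, M11 stuck-at-0} — 2 in all.

2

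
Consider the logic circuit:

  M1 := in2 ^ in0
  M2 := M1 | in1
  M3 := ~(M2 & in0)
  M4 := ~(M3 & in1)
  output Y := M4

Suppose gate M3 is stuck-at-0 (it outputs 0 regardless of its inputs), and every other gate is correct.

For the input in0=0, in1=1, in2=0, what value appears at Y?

1

Propagate with M3 forced: M1=0, M2=1, M3=0 [stuck-at-0], M4=1.
So Y = 1. (Without the fault it would be 0.)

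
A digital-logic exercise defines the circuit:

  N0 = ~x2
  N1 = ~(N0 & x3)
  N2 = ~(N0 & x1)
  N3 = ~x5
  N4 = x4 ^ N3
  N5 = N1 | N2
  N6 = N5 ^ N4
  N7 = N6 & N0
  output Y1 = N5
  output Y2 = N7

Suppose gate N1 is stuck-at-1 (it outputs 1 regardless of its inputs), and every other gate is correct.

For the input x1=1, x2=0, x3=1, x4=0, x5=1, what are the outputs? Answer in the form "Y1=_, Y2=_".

Propagate with N1 forced: N0=1, N1=1 [stuck-at-1], N2=0, N3=0, N4=0, N5=1, N6=1, N7=1.
So the outputs are Y1=1, Y2=1. (Without the fault they would be Y1=0, Y2=0.)

Y1=1, Y2=1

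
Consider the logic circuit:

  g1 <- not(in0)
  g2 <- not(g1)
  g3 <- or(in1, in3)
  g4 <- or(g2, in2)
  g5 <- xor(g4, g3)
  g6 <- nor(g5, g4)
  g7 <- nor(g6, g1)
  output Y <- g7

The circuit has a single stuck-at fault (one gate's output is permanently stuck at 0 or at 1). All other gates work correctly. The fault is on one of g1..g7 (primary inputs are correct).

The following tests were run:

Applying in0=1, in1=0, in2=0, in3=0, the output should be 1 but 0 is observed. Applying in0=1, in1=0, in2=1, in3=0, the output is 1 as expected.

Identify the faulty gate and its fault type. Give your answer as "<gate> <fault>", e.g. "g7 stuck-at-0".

Fault-free values for test 1 (in0=1, in1=0, in2=0, in3=0): g1=0, g2=1, g3=0, g4=1, g5=1, g6=0, g7=1, giving Y=1. Observed 0.
Test 1: faults giving observed 0 are {g1 stuck-at-1, g2 stuck-at-0, g4 stuck-at-0, g6 stuck-at-1, g7 stuck-at-0}.
Test 2 (in0=1, in1=0, in2=1, in3=0): fault-free g1=0, g2=1, g3=0, g4=1, g5=1, g6=0, g7=1 → 1; observed 1. Eliminates g1 stuck-at-1, g4 stuck-at-0, g6 stuck-at-1, g7 stuck-at-0.
Only g2 stuck-at-0 is consistent with every test.

g2 stuck-at-0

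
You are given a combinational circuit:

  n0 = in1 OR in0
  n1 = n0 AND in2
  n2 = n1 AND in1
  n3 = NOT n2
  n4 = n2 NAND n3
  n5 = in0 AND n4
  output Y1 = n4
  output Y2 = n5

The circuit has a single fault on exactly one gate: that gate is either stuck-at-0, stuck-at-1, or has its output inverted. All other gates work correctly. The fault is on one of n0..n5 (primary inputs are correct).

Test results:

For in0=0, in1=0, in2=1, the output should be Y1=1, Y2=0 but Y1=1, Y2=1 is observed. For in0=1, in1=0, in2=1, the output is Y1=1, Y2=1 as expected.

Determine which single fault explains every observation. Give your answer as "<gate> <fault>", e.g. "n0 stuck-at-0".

n5 stuck-at-1

Fault-free values for test 1 (in0=0, in1=0, in2=1): n0=0, n1=0, n2=0, n3=1, n4=1, n5=0, giving Y1=1, Y2=0. Observed Y1=1, Y2=1.
Test 1: faults giving observed Y1=1, Y2=1 are {n5 stuck-at-1, n5 inverted output}.
Test 2 (in0=1, in1=0, in2=1): fault-free n0=1, n1=1, n2=0, n3=1, n4=1, n5=1 → Y1=1, Y2=1; observed Y1=1, Y2=1. Eliminates n5 inverted output.
Only n5 stuck-at-1 is consistent with every test.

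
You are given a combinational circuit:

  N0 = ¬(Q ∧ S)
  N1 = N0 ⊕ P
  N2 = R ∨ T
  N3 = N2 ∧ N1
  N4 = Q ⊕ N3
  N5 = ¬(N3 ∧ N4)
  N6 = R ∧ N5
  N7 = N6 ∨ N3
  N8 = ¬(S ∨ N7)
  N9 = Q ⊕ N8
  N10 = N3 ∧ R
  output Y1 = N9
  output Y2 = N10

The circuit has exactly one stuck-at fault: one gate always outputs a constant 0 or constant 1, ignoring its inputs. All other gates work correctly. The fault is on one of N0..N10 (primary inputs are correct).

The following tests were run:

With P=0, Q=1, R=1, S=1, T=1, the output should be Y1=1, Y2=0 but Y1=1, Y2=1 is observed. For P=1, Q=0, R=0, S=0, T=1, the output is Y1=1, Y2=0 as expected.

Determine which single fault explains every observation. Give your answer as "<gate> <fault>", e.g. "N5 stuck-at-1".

Fault-free values for test 1 (P=0, Q=1, R=1, S=1, T=1): N0=0, N1=0, N2=1, N3=0, N4=1, N5=1, N6=1, N7=1, N8=0, N9=1, N10=0, giving Y1=1, Y2=0. Observed Y1=1, Y2=1.
Test 1: faults giving observed Y1=1, Y2=1 are {N0 stuck-at-1, N1 stuck-at-1, N3 stuck-at-1, N10 stuck-at-1}.
Test 2 (P=1, Q=0, R=0, S=0, T=1): fault-free N0=1, N1=0, N2=1, N3=0, N4=0, N5=1, N6=0, N7=0, N8=1, N9=1, N10=0 → Y1=1, Y2=0; observed Y1=1, Y2=0. Eliminates N1 stuck-at-1, N3 stuck-at-1, N10 stuck-at-1.
Only N0 stuck-at-1 is consistent with every test.

N0 stuck-at-1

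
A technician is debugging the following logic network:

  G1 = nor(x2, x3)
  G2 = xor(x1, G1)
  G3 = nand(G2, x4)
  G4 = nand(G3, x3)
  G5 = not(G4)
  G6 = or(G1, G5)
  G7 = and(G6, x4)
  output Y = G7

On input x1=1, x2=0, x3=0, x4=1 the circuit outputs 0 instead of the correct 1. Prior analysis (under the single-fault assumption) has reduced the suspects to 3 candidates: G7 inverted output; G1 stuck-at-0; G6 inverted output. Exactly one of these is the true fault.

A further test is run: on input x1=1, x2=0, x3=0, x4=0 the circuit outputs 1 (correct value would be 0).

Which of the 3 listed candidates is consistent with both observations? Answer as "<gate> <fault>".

G7 inverted output

Evaluate each candidate on input x1=1, x2=0, x3=0, x4=0:
  G7 inverted output: G1=1, G2=0, G3=1, G4=1, G5=0, G6=1, G7=1 [inverted output] → 1 — matches
  G1 stuck-at-0: G1=0 [stuck-at-0], G2=1, G3=1, G4=1, G5=0, G6=0, G7=0 → 0 — eliminated
  G6 inverted output: G1=1, G2=0, G3=1, G4=1, G5=0, G6=0 [inverted output], G7=0 → 0 — eliminated
Only G7 inverted output reproduces the observed 1.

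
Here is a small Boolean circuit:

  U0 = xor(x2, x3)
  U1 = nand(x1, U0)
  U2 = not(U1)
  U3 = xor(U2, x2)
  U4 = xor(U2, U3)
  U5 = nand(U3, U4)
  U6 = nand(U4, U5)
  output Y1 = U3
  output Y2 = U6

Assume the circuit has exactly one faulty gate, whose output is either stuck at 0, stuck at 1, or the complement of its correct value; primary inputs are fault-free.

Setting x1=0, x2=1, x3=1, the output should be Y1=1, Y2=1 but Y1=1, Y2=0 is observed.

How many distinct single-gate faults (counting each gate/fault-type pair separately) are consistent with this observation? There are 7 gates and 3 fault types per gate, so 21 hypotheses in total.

4

Fault-free: U0=0, U1=1, U2=0, U3=1, U4=1, U5=0, U6=1 → Y1=1, Y2=1. Observed Y1=1, Y2=0.
  U0: none of the 3 fault types match ✗
  U1: none of the 3 fault types match ✗
  U2: none of the 3 fault types match ✗
  U3: none of the 3 fault types match ✗
  U4: none of the 3 fault types match ✗
  U5: stuck-at-1, inverted output ✓; others ✗
  U6: stuck-at-0, inverted output ✓; others ✗
Consistent faults: {U5 stuck-at-1, U5 inverted output, U6 stuck-at-0, U6 inverted output} — 4 in all.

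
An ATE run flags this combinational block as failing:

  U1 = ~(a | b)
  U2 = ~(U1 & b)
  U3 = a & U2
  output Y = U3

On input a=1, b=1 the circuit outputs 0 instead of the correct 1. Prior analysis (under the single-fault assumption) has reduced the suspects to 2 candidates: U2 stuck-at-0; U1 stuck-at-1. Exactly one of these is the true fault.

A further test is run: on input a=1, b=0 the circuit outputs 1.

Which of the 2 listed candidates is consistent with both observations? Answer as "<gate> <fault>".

Evaluate each candidate on input a=1, b=0:
  U2 stuck-at-0: U1=0, U2=0 [stuck-at-0], U3=0 → 0 — eliminated
  U1 stuck-at-1: U1=1 [stuck-at-1], U2=1, U3=1 → 1 — matches
Only U1 stuck-at-1 reproduces the observed 1.

U1 stuck-at-1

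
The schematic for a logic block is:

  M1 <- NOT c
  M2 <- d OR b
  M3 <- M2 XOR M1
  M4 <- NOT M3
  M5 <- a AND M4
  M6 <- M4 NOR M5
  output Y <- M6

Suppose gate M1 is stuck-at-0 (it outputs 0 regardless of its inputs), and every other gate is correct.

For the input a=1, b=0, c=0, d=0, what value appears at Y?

Propagate with M1 forced: M1=0 [stuck-at-0], M2=0, M3=0, M4=1, M5=1, M6=0.
So Y = 0. (Without the fault it would be 1.)

0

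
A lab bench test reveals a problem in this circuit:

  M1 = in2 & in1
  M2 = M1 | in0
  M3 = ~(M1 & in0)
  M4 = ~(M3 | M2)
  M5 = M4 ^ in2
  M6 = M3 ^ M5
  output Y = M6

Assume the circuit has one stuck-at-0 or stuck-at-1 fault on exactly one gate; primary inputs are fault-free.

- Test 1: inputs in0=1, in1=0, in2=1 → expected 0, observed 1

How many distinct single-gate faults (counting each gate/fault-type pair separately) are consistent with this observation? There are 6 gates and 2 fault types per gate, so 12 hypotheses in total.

5

Fault-free: M1=0, M2=1, M3=1, M4=0, M5=1, M6=0 → 0. Observed 1.
  M1 stuck-at-0: output 0 ✗
  M1 stuck-at-1: output 1 ✓
  M2 stuck-at-0: output 0 ✗
  M2 stuck-at-1: output 0 ✗
  M3 stuck-at-0: output 1 ✓
  M3 stuck-at-1: output 0 ✗
  M4 stuck-at-0: output 0 ✗
  M4 stuck-at-1: output 1 ✓
  M5 stuck-at-0: output 1 ✓
  M5 stuck-at-1: output 0 ✗
  M6 stuck-at-0: output 0 ✗
  M6 stuck-at-1: output 1 ✓
Consistent faults: {M1 stuck-at-1, M3 stuck-at-0, M4 stuck-at-1, M5 stuck-at-0, M6 stuck-at-1} — 5 in all.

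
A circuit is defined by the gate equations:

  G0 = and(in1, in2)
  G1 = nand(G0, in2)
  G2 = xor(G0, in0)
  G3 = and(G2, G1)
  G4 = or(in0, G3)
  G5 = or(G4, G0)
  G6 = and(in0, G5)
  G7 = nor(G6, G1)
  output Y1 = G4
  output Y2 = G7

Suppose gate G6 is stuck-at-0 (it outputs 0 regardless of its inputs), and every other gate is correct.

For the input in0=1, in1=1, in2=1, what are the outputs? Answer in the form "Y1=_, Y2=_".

Propagate with G6 forced: G0=1, G1=0, G2=0, G3=0, G4=1, G5=1, G6=0 [stuck-at-0], G7=1.
So the outputs are Y1=1, Y2=1. (Without the fault they would be Y1=1, Y2=0.)

Y1=1, Y2=1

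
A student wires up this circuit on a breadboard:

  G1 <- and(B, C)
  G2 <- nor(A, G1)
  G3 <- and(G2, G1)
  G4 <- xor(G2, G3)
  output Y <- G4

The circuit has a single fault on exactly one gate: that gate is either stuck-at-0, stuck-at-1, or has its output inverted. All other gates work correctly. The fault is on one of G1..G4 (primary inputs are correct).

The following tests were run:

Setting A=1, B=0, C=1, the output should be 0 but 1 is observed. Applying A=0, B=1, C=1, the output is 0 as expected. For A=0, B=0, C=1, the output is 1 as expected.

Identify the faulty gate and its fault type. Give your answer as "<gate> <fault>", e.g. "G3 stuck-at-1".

Fault-free values for test 1 (A=1, B=0, C=1): G1=0, G2=0, G3=0, G4=0, giving Y=0. Observed 1.
Test 1: faults giving observed 1 are {G2 stuck-at-1, G2 inverted output, G3 stuck-at-1, G3 inverted output, G4 stuck-at-1, G4 inverted output}.
Test 2 (A=0, B=1, C=1): fault-free G1=1, G2=0, G3=0, G4=0 → 0; observed 0. Eliminates G3 stuck-at-1, G3 inverted output, G4 stuck-at-1, G4 inverted output.
Test 3 (A=0, B=0, C=1): fault-free G1=0, G2=1, G3=0, G4=1 → 1; observed 1. Eliminates G2 inverted output.
Only G2 stuck-at-1 is consistent with every test.

G2 stuck-at-1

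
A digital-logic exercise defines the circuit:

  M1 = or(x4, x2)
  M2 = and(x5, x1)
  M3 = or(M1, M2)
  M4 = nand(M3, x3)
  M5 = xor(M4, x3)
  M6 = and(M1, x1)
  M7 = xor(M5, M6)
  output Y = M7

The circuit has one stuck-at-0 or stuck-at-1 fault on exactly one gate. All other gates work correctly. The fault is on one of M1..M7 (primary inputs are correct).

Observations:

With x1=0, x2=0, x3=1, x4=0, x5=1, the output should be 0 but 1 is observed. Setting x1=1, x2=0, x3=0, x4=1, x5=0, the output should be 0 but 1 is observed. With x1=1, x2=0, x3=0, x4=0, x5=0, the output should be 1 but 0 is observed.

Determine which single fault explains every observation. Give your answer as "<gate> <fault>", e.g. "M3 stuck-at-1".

M4 stuck-at-0

Fault-free values for test 1 (x1=0, x2=0, x3=1, x4=0, x5=1): M1=0, M2=0, M3=0, M4=1, M5=0, M6=0, M7=0, giving Y=0. Observed 1.
Test 1: faults giving observed 1 are {M1 stuck-at-1, M2 stuck-at-1, M3 stuck-at-1, M4 stuck-at-0, M5 stuck-at-1, M6 stuck-at-1, M7 stuck-at-1}.
Test 2 (x1=1, x2=0, x3=0, x4=1, x5=0): fault-free M1=1, M2=0, M3=1, M4=1, M5=1, M6=1, M7=0 → 0; observed 1. Eliminates M1 stuck-at-1, M2 stuck-at-1, M3 stuck-at-1, M5 stuck-at-1, M6 stuck-at-1.
Test 3 (x1=1, x2=0, x3=0, x4=0, x5=0): fault-free M1=0, M2=0, M3=0, M4=1, M5=1, M6=0, M7=1 → 1; observed 0. Eliminates M7 stuck-at-1.
Only M4 stuck-at-0 is consistent with every test.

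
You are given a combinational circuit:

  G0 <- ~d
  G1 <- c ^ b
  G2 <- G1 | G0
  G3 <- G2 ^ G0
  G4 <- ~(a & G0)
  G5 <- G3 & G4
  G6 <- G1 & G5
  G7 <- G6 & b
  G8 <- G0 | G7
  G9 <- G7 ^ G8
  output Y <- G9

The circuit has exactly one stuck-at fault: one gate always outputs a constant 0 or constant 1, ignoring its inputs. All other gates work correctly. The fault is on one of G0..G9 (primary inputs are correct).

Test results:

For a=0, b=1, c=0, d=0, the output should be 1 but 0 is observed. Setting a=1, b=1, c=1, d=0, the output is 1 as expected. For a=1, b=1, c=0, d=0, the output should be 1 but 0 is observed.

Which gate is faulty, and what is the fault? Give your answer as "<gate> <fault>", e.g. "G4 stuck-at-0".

Fault-free values for test 1 (a=0, b=1, c=0, d=0): G0=1, G1=1, G2=1, G3=0, G4=1, G5=0, G6=0, G7=0, G8=1, G9=1, giving Y=1. Observed 0.
Test 1: faults giving observed 0 are {G0 stuck-at-0, G2 stuck-at-0, G3 stuck-at-1, G5 stuck-at-1, G6 stuck-at-1, G7 stuck-at-1, G8 stuck-at-0, G9 stuck-at-0}.
Test 2 (a=1, b=1, c=1, d=0): fault-free G0=1, G1=0, G2=1, G3=0, G4=0, G5=0, G6=0, G7=0, G8=1, G9=1 → 1; observed 1. Eliminates G0 stuck-at-0, G6 stuck-at-1, G7 stuck-at-1, G8 stuck-at-0, G9 stuck-at-0.
Test 3 (a=1, b=1, c=0, d=0): fault-free G0=1, G1=1, G2=1, G3=0, G4=0, G5=0, G6=0, G7=0, G8=1, G9=1 → 1; observed 0. Eliminates G2 stuck-at-0, G3 stuck-at-1.
Only G5 stuck-at-1 is consistent with every test.

G5 stuck-at-1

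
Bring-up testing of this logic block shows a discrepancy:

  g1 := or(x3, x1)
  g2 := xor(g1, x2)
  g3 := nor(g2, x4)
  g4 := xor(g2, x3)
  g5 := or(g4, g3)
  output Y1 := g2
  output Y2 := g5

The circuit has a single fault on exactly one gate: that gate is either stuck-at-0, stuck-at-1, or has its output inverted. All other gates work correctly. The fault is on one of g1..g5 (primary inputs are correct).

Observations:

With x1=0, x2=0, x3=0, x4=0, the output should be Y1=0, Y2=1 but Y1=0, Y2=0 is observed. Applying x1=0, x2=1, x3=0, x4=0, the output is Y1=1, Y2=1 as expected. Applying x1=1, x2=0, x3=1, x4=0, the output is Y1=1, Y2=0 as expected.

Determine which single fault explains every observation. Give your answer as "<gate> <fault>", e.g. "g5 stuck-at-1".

g3 stuck-at-0

Fault-free values for test 1 (x1=0, x2=0, x3=0, x4=0): g1=0, g2=0, g3=1, g4=0, g5=1, giving Y1=0, Y2=1. Observed Y1=0, Y2=0.
Test 1: faults giving observed Y1=0, Y2=0 are {g3 stuck-at-0, g3 inverted output, g5 stuck-at-0, g5 inverted output}.
Test 2 (x1=0, x2=1, x3=0, x4=0): fault-free g1=0, g2=1, g3=0, g4=1, g5=1 → Y1=1, Y2=1; observed Y1=1, Y2=1. Eliminates g5 stuck-at-0, g5 inverted output.
Test 3 (x1=1, x2=0, x3=1, x4=0): fault-free g1=1, g2=1, g3=0, g4=0, g5=0 → Y1=1, Y2=0; observed Y1=1, Y2=0. Eliminates g3 inverted output.
Only g3 stuck-at-0 is consistent with every test.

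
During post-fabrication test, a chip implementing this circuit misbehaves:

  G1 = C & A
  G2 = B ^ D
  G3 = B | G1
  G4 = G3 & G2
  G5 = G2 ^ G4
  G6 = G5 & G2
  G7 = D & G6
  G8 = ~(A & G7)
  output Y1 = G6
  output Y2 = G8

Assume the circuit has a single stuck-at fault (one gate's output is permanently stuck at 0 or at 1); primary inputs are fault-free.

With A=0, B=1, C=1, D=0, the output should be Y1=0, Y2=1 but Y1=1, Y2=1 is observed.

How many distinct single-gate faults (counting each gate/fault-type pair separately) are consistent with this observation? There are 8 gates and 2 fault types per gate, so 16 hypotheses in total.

Fault-free: G1=0, G2=1, G3=1, G4=1, G5=0, G6=0, G7=0, G8=1 → Y1=0, Y2=1. Observed Y1=1, Y2=1.
  G1: none of the 2 fault types match ✗
  G2: none of the 2 fault types match ✗
  G3: stuck-at-0 ✓; others ✗
  G4: stuck-at-0 ✓; others ✗
  G5: stuck-at-1 ✓; others ✗
  G6: stuck-at-1 ✓; others ✗
  G7: none of the 2 fault types match ✗
  G8: none of the 2 fault types match ✗
Consistent faults: {G3 stuck-at-0, G4 stuck-at-0, G5 stuck-at-1, G6 stuck-at-1} — 4 in all.

4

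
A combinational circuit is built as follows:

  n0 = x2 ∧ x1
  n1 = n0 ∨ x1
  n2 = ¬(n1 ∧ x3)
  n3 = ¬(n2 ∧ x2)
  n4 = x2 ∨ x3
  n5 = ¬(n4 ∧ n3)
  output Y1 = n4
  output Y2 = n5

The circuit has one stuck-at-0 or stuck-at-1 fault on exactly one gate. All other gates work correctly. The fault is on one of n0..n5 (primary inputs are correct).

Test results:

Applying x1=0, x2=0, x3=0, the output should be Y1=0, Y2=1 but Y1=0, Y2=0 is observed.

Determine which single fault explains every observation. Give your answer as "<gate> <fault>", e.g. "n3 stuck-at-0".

Fault-free values for test 1 (x1=0, x2=0, x3=0): n0=0, n1=0, n2=1, n3=1, n4=0, n5=1, giving Y1=0, Y2=1. Observed Y1=0, Y2=0.
Test 1: faults giving observed Y1=0, Y2=0 are {n5 stuck-at-0}.
Only n5 stuck-at-0 is consistent with every test.

n5 stuck-at-0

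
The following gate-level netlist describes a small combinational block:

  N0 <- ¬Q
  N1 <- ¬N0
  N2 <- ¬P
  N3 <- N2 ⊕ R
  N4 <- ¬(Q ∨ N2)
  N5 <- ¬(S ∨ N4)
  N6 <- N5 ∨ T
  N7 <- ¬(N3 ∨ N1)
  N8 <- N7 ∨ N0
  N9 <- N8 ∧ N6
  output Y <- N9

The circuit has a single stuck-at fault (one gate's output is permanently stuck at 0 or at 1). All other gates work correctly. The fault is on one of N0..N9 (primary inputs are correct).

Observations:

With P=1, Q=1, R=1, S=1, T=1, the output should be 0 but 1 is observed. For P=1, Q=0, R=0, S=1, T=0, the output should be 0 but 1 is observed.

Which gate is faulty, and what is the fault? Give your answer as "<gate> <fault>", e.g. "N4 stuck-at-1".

N9 stuck-at-1

Fault-free values for test 1 (P=1, Q=1, R=1, S=1, T=1): N0=0, N1=1, N2=0, N3=1, N4=0, N5=0, N6=1, N7=0, N8=0, N9=0, giving Y=0. Observed 1.
Test 1: faults giving observed 1 are {N0 stuck-at-1, N7 stuck-at-1, N8 stuck-at-1, N9 stuck-at-1}.
Test 2 (P=1, Q=0, R=0, S=1, T=0): fault-free N0=1, N1=0, N2=0, N3=0, N4=1, N5=0, N6=0, N7=1, N8=1, N9=0 → 0; observed 1. Eliminates N0 stuck-at-1, N7 stuck-at-1, N8 stuck-at-1.
Only N9 stuck-at-1 is consistent with every test.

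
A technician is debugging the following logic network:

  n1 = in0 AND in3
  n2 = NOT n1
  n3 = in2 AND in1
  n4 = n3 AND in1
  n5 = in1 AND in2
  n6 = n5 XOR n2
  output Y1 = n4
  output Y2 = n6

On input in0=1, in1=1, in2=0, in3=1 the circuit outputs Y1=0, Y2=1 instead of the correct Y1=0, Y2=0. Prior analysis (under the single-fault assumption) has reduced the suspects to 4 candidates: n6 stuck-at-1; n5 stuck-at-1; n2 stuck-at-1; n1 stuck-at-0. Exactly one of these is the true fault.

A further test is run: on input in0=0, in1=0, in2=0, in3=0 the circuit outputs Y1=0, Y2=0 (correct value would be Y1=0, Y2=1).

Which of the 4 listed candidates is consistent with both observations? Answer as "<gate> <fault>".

n5 stuck-at-1

Evaluate each candidate on input in0=0, in1=0, in2=0, in3=0:
  n6 stuck-at-1: n1=0, n2=1, n3=0, n4=0, n5=0, n6=1 [stuck-at-1] → Y1=0, Y2=1 — eliminated
  n5 stuck-at-1: n1=0, n2=1, n3=0, n4=0, n5=1 [stuck-at-1], n6=0 → Y1=0, Y2=0 — matches
  n2 stuck-at-1: n1=0, n2=1 [stuck-at-1], n3=0, n4=0, n5=0, n6=1 → Y1=0, Y2=1 — eliminated
  n1 stuck-at-0: n1=0 [stuck-at-0], n2=1, n3=0, n4=0, n5=0, n6=1 → Y1=0, Y2=1 — eliminated
Only n5 stuck-at-1 reproduces the observed Y1=0, Y2=0.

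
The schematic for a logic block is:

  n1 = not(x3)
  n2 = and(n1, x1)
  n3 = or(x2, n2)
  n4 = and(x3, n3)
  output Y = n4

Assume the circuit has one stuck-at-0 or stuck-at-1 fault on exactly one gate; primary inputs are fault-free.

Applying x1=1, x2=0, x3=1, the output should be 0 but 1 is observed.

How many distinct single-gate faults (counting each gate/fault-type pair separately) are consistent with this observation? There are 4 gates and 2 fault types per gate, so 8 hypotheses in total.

Fault-free: n1=0, n2=0, n3=0, n4=0 → 0. Observed 1.
  n1 stuck-at-0: output 0 ✗
  n1 stuck-at-1: output 1 ✓
  n2 stuck-at-0: output 0 ✗
  n2 stuck-at-1: output 1 ✓
  n3 stuck-at-0: output 0 ✗
  n3 stuck-at-1: output 1 ✓
  n4 stuck-at-0: output 0 ✗
  n4 stuck-at-1: output 1 ✓
Consistent faults: {n1 stuck-at-1, n2 stuck-at-1, n3 stuck-at-1, n4 stuck-at-1} — 4 in all.

4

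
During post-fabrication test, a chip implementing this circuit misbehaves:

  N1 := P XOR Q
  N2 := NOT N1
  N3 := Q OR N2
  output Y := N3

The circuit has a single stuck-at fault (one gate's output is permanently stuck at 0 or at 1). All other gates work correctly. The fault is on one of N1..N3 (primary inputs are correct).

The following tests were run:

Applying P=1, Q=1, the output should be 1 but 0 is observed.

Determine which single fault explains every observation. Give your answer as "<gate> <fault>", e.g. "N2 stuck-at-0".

Fault-free values for test 1 (P=1, Q=1): N1=0, N2=1, N3=1, giving Y=1. Observed 0.
Test 1: faults giving observed 0 are {N3 stuck-at-0}.
Only N3 stuck-at-0 is consistent with every test.

N3 stuck-at-0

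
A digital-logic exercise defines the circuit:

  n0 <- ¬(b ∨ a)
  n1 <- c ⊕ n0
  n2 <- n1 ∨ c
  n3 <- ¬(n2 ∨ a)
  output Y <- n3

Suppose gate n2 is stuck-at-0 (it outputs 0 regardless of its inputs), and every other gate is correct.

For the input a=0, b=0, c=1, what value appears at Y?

Propagate with n2 forced: n0=1, n1=0, n2=0 [stuck-at-0], n3=1.
So Y = 1. (Without the fault it would be 0.)

1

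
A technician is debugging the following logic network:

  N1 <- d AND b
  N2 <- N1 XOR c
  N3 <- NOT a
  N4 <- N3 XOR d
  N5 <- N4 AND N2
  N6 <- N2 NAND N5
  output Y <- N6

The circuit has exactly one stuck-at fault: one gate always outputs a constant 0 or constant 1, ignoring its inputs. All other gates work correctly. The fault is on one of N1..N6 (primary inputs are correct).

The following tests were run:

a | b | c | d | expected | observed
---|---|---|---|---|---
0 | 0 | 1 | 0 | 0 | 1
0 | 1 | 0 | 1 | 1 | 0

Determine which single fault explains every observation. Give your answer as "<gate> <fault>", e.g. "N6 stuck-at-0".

N3 stuck-at-0

Fault-free values for test 1 (a=0, b=0, c=1, d=0): N1=0, N2=1, N3=1, N4=1, N5=1, N6=0, giving Y=0. Observed 1.
Test 1: faults giving observed 1 are {N1 stuck-at-1, N2 stuck-at-0, N3 stuck-at-0, N4 stuck-at-0, N5 stuck-at-0, N6 stuck-at-1}.
Test 2 (a=0, b=1, c=0, d=1): fault-free N1=1, N2=1, N3=1, N4=0, N5=0, N6=1 → 1; observed 0. Eliminates N1 stuck-at-1, N2 stuck-at-0, N4 stuck-at-0, N5 stuck-at-0, N6 stuck-at-1.
Only N3 stuck-at-0 is consistent with every test.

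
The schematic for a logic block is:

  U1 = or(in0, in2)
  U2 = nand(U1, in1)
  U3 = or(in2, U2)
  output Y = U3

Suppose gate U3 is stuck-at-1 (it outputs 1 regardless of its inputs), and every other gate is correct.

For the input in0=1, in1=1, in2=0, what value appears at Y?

Propagate with U3 forced: U1=1, U2=0, U3=1 [stuck-at-1].
So Y = 1. (Without the fault it would be 0.)

1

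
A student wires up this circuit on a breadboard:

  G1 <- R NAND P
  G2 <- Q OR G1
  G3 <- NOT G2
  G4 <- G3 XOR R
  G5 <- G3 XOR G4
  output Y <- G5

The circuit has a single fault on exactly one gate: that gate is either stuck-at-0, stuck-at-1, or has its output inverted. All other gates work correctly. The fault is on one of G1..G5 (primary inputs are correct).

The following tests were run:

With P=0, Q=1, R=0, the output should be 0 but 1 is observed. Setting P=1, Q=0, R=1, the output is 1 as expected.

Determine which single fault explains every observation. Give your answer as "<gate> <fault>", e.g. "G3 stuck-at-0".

Fault-free values for test 1 (P=0, Q=1, R=0): G1=1, G2=1, G3=0, G4=0, G5=0, giving Y=0. Observed 1.
Test 1: faults giving observed 1 are {G4 stuck-at-1, G4 inverted output, G5 stuck-at-1, G5 inverted output}.
Test 2 (P=1, Q=0, R=1): fault-free G1=0, G2=0, G3=1, G4=0, G5=1 → 1; observed 1. Eliminates G4 stuck-at-1, G4 inverted output, G5 inverted output.
Only G5 stuck-at-1 is consistent with every test.

G5 stuck-at-1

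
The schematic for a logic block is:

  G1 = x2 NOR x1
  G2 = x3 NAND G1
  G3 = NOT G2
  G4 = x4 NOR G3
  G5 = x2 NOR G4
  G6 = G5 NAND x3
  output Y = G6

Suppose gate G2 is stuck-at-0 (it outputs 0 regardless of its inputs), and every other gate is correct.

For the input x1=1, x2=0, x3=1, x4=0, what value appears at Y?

0

Propagate with G2 forced: G1=0, G2=0 [stuck-at-0], G3=1, G4=0, G5=1, G6=0.
So Y = 0. (Without the fault it would be 1.)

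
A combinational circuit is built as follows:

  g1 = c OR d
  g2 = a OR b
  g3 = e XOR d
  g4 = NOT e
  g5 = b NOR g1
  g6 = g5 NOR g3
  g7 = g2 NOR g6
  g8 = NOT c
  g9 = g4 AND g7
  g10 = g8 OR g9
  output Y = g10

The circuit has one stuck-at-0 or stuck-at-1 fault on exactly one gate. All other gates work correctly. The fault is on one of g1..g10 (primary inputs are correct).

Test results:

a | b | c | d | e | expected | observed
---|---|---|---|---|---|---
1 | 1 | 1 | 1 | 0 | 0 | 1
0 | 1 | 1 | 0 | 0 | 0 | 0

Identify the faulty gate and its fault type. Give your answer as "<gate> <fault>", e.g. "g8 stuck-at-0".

g2 stuck-at-0

Fault-free values for test 1 (a=1, b=1, c=1, d=1, e=0): g1=1, g2=1, g3=1, g4=1, g5=0, g6=0, g7=0, g8=0, g9=0, g10=0, giving Y=0. Observed 1.
Test 1: faults giving observed 1 are {g2 stuck-at-0, g7 stuck-at-1, g8 stuck-at-1, g9 stuck-at-1, g10 stuck-at-1}.
Test 2 (a=0, b=1, c=1, d=0, e=0): fault-free g1=1, g2=1, g3=0, g4=1, g5=0, g6=1, g7=0, g8=0, g9=0, g10=0 → 0; observed 0. Eliminates g7 stuck-at-1, g8 stuck-at-1, g9 stuck-at-1, g10 stuck-at-1.
Only g2 stuck-at-0 is consistent with every test.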